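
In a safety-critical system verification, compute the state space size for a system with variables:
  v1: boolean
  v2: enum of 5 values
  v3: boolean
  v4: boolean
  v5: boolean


State space = product of domain sizes of all variables.
Domain sizes:
  v1 (boolean): 2
  v2 (enum of 5 values): 5
  v3 (boolean): 2
  v4 (boolean): 2
  v5 (boolean): 2
Product = 2 * 5 * 2 * 2 * 2 = 80

80


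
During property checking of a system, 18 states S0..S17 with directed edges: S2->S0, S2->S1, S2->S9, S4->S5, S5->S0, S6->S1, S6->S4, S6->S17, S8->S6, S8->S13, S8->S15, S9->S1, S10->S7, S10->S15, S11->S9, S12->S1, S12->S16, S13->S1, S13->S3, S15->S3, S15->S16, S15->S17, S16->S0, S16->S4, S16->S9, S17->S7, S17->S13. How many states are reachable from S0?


BFS from S0:
  layer 0: {S0}
Reachable set: {S0}
Count = 1

1


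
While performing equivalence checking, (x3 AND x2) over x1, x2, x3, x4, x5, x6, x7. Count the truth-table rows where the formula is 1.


Formula: (x3 AND x2) over 7 vars (128 rows)
Evaluate each row (x1, x2, x3, x4, x5, x6, x7 as bits, MSB first):
  row 0 [0000000]: (0 AND 0) -> 0
  row 1 [0000001]: (0 AND 0) -> 0
  row 2 [0000010]: (0 AND 0) -> 0
  row 3 [0000011]: (0 AND 0) -> 0
  row 4 [0000100]: (0 AND 0) -> 0
  (every remaining row is evaluated the same way; all 128 results are listed next)
Full result column, 8 rows per line (x1,x2,x3,x4 fixed per line; x5,x6,x7 runs 000..111 left to right):
  rows 0-7 [x1,x2,x3,x4=0000]: 00000000  (ones: 0)
  rows 8-15 [x1,x2,x3,x4=0001]: 00000000  (ones: 0)
  rows 16-23 [x1,x2,x3,x4=0010]: 00000000  (ones: 0)
  rows 24-31 [x1,x2,x3,x4=0011]: 00000000  (ones: 0)
  rows 32-39 [x1,x2,x3,x4=0100]: 00000000  (ones: 0)
  rows 40-47 [x1,x2,x3,x4=0101]: 00000000  (ones: 0)
  rows 48-55 [x1,x2,x3,x4=0110]: 11111111  (ones: 8)
  rows 56-63 [x1,x2,x3,x4=0111]: 11111111  (ones: 8)
  rows 64-71 [x1,x2,x3,x4=1000]: 00000000  (ones: 0)
  rows 72-79 [x1,x2,x3,x4=1001]: 00000000  (ones: 0)
  rows 80-87 [x1,x2,x3,x4=1010]: 00000000  (ones: 0)
  rows 88-95 [x1,x2,x3,x4=1011]: 00000000  (ones: 0)
  rows 96-103 [x1,x2,x3,x4=1100]: 00000000  (ones: 0)
  rows 104-111 [x1,x2,x3,x4=1101]: 00000000  (ones: 0)
  rows 112-119 [x1,x2,x3,x4=1110]: 11111111  (ones: 8)
  rows 120-127 [x1,x2,x3,x4=1111]: 11111111  (ones: 8)
Count of 1-rows = 0+0+0+0+0+0+8+8+0+0+0+0+0+0+8+8 = 32

32


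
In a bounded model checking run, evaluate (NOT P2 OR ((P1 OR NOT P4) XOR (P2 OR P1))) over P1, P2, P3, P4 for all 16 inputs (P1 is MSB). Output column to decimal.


Formula: (NOT P2 OR ((P1 OR NOT P4) XOR (P2 OR P1))) over P1, P2, P3, P4 (16 rows)
Evaluate each row (bits = P1,P2,P3,P4, MSB first):
  row 0 [0000]: (NOT 0 OR ((0 OR NOT 0) XOR (0 OR 0))) -> 1
  row 1 [0001]: (NOT 0 OR ((0 OR NOT 1) XOR (0 OR 0))) -> 1
  row 2 [0010]: (NOT 0 OR ((0 OR NOT 0) XOR (0 OR 0))) -> 1
  row 3 [0011]: (NOT 0 OR ((0 OR NOT 1) XOR (0 OR 0))) -> 1
  row 4 [0100]: (NOT 1 OR ((0 OR NOT 0) XOR (1 OR 0))) -> 0
  row 5 [0101]: (NOT 1 OR ((0 OR NOT 1) XOR (1 OR 0))) -> 1
  row 6 [0110]: (NOT 1 OR ((0 OR NOT 0) XOR (1 OR 0))) -> 0
  row 7 [0111]: (NOT 1 OR ((0 OR NOT 1) XOR (1 OR 0))) -> 1
  row 8 [1000]: (NOT 0 OR ((1 OR NOT 0) XOR (0 OR 1))) -> 1
  row 9 [1001]: (NOT 0 OR ((1 OR NOT 1) XOR (0 OR 1))) -> 1
  row 10 [1010]: (NOT 0 OR ((1 OR NOT 0) XOR (0 OR 1))) -> 1
  row 11 [1011]: (NOT 0 OR ((1 OR NOT 1) XOR (0 OR 1))) -> 1
  row 12 [1100]: (NOT 1 OR ((1 OR NOT 0) XOR (1 OR 1))) -> 0
  row 13 [1101]: (NOT 1 OR ((1 OR NOT 1) XOR (1 OR 1))) -> 0
  row 14 [1110]: (NOT 1 OR ((1 OR NOT 0) XOR (1 OR 1))) -> 0
  row 15 [1111]: (NOT 1 OR ((1 OR NOT 1) XOR (1 OR 1))) -> 0
Full result column, 4 rows per line (P1,P2 fixed per line; P3,P4 runs 00..11 left to right):
  rows 0-3 [P1,P2=00]: 1111  = hex F
  rows 4-7 [P1,P2=01]: 0101  = hex 5
  rows 8-11 [P1,P2=10]: 1111  = hex F
  rows 12-15 [P1,P2=11]: 0000  = hex 0
Output column (row 0 .. row 15) = 1111010111110000
Output column grouped in 4s = 1111 0101 1111 0000 = 0xF5F0
Convert to decimal digit by digit (value = value*16 + digit):
  F -> 15
  15*16 + 5 = 245
  245*16 + 15 (F) = 3935
  3935*16 + 0 = 62960
Decimal = 62960

62960


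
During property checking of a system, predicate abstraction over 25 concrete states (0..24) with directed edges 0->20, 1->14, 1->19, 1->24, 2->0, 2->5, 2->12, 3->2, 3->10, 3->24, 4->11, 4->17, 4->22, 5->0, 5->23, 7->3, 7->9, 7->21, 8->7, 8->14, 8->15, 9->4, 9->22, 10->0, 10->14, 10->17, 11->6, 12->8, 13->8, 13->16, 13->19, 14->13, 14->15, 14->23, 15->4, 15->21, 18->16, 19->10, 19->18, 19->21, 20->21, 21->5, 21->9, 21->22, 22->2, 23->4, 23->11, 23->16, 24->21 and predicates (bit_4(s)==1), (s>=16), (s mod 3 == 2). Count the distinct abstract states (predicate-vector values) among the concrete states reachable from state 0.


BFS from 0:
Concrete reachable: {0, 2, 3, 4, 5, 6, 7, 8, 9, 10, 11, 12, 13, 14, 15, 16, 17, 18, 19, 20, 21, 22, 23, 24}
Abstract via predicates (bit_4(s)==1), (s>=16), (s mod 3 == 2):
  (0,0,0) <- {0, 3, 4, 6, 7, 9, 10, 12, 13, 15}
  (0,0,1) <- {2, 5, 8, 11, 14}
  (1,1,0) <- {16, 18, 19, 21, 22, 24}
  (1,1,1) <- {17, 20, 23}
Distinct abstract states = 4

4


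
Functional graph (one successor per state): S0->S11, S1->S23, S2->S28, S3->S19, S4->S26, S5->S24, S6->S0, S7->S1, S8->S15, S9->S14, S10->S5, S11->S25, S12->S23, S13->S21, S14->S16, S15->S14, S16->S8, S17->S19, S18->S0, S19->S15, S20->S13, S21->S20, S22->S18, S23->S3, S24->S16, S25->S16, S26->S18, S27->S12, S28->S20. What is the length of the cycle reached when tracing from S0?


Trace from S0 until a state repeats:
  S0 -> S11 -> S25 -> S16 -> S8 -> S15 -> S14 -> S16
S16 first seen at step 3, revisited at step 7.
Cycle length = 7 - 3 = 4

4


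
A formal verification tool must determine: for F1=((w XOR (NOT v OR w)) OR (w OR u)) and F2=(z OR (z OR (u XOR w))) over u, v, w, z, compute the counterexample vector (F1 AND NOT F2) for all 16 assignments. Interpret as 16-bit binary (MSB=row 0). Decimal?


F1 = ((w XOR (NOT v OR w)) OR (w OR u))
F2 = (z OR (z OR (u XOR w)))
Counterexample to F1=>F2 is where F1=1 and F2=0.
Evaluate each row (bits = u,v,w,z, MSB first):
  row 0 [0000]: F1=1 F2=0 -> F1&~F2 -> 1
  row 1 [0001]: F1=1 F2=1 -> F1&~F2 -> 0
  row 2 [0010]: F1=1 F2=1 -> F1&~F2 -> 0
  row 3 [0011]: F1=1 F2=1 -> F1&~F2 -> 0
  row 4 [0100]: F1=0 F2=0 -> F1&~F2 -> 0
  row 5 [0101]: F1=0 F2=1 -> F1&~F2 -> 0
  row 6 [0110]: F1=1 F2=1 -> F1&~F2 -> 0
  row 7 [0111]: F1=1 F2=1 -> F1&~F2 -> 0
  row 8 [1000]: F1=1 F2=1 -> F1&~F2 -> 0
  row 9 [1001]: F1=1 F2=1 -> F1&~F2 -> 0
  row 10 [1010]: F1=1 F2=0 -> F1&~F2 -> 1
  row 11 [1011]: F1=1 F2=1 -> F1&~F2 -> 0
  row 12 [1100]: F1=1 F2=1 -> F1&~F2 -> 0
  row 13 [1101]: F1=1 F2=1 -> F1&~F2 -> 0
  row 14 [1110]: F1=1 F2=0 -> F1&~F2 -> 1
  row 15 [1111]: F1=1 F2=1 -> F1&~F2 -> 0
Full result column, 4 rows per line (u,v fixed per line; w,z runs 00..11 left to right):
  rows 0-3 [u,v=00]: 1000  = hex 8
  rows 4-7 [u,v=01]: 0000  = hex 0
  rows 8-11 [u,v=10]: 0010  = hex 2
  rows 12-15 [u,v=11]: 0010  = hex 2
Counterexample vector (row 0 .. row 15) = 1000000000100010
Output column grouped in 4s = 1000 0000 0010 0010 = 0x8022
Convert to decimal digit by digit (value = value*16 + digit):
  8 -> 8
  8*16 + 0 = 128
  128*16 + 2 = 2050
  2050*16 + 2 = 32802
Decimal = 32802

32802


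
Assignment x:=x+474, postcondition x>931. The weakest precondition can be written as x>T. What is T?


Formula: wp(x:=E, P) = P[E/x] (substitute E for x in postcondition)
Step 1: Postcondition: x>931
Step 2: Substitute x+474 for x: x+474>931
Step 3: Solve for x: x > 931-474 = 457

457


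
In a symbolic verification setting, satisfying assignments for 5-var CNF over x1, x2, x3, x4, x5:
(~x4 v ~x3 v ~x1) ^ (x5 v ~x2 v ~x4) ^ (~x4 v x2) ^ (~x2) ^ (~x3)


CNF with 5 clauses over 5 vars (32 assignments).
An assignment satisfies CNF iff every clause has >=1 true literal.
Check each row (bits = x1,x2,x3,x4,x5; clause T/F shown):
  row 0 [00000]: clauses=TTTTT -> 1
  row 1 [00001]: clauses=TTTTT -> 1
  row 2 [00010]: clauses=TTFTT -> 0
  row 3 [00011]: clauses=TTFTT -> 0
  row 4 [00100]: clauses=TTTTF -> 0
  row 5 [00101]: clauses=TTTTF -> 0
  row 6 [00110]: clauses=TTFTF -> 0
  row 7 [00111]: clauses=TTFTF -> 0
  row 8 [01000]: clauses=TTTFT -> 0
  row 9 [01001]: clauses=TTTFT -> 0
  row 10 [01010]: clauses=TFTFT -> 0
  row 11 [01011]: clauses=TTTFT -> 0
  row 12 [01100]: clauses=TTTFF -> 0
  row 13 [01101]: clauses=TTTFF -> 0
  row 14 [01110]: clauses=TFTFF -> 0
  row 15 [01111]: clauses=TTTFF -> 0
  row 16 [10000]: clauses=TTTTT -> 1
  row 17 [10001]: clauses=TTTTT -> 1
  row 18 [10010]: clauses=TTFTT -> 0
  row 19 [10011]: clauses=TTFTT -> 0
  row 20 [10100]: clauses=TTTTF -> 0
  row 21 [10101]: clauses=TTTTF -> 0
  row 22 [10110]: clauses=FTFTF -> 0
  row 23 [10111]: clauses=FTFTF -> 0
  row 24 [11000]: clauses=TTTFT -> 0
  row 25 [11001]: clauses=TTTFT -> 0
  row 26 [11010]: clauses=TFTFT -> 0
  row 27 [11011]: clauses=TTTFT -> 0
  row 28 [11100]: clauses=TTTFF -> 0
  row 29 [11101]: clauses=TTTFF -> 0
  row 30 [11110]: clauses=FFTFF -> 0
  row 31 [11111]: clauses=FTTFF -> 0
Full result column, 8 rows per line (x1,x2 fixed per line; x3,x4,x5 runs 000..111 left to right):
  rows 0-7 [x1,x2=00]: 11000000  (ones: 2)
  rows 8-15 [x1,x2=01]: 00000000  (ones: 0)
  rows 16-23 [x1,x2=10]: 11000000  (ones: 2)
  rows 24-31 [x1,x2=11]: 00000000  (ones: 0)
Satisfying assignments = 2+0+2+0 = 4

4


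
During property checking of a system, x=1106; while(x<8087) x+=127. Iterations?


Step 1: x goes from 1106 toward 8087 by 127; the body runs while x<8087, so iterations = ceil((bound-start)/step)
Step 2: Distance=6981
Step 3: ceil(6981/127)=55

55


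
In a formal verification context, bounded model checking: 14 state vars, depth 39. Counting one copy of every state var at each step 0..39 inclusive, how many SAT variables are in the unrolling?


BMC unrolls to depth k, creating one copy of each state var for steps 0..k.
Step count = 39 + 1 = 40 (steps 0 through 39)
Vars per step = 14
Total = 14 * 40 = 560

560


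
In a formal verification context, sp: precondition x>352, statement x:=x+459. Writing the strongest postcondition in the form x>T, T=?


Formula: sp(P, x:=E) = exists old_x. (x = E[old_x/x]) AND P[old_x/x] (old_x is the value of x before the assignment; eliminate old_x by solving x = E[old_x/x] for old_x)
Step 1: Precondition P: x>352, i.e. old_x > 352
Step 2: Assignment gives x = old_x + 459, so old_x = x - 459
Step 3: Substitute into P: x - 459 > 352
Step 4: Simplify: x > 352+459 = 811

811


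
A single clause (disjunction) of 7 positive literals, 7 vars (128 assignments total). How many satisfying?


Step 1: Total=2^7=128
Step 2: Unsat when all 7 false: 2^0=1
Step 3: Sat=128-1=127

127


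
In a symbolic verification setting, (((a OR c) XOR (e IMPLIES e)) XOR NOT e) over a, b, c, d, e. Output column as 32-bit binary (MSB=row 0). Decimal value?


Formula: (((a OR c) XOR (e IMPLIES e)) XOR NOT e) over a, b, c, d, e (32 rows)
Evaluate each row (bits = a,b,c,d,e, MSB first):
  row 0 [00000]: (((0 OR 0) XOR (0 IMPLIES 0)) XOR NOT 0) -> 0
  row 1 [00001]: (((0 OR 0) XOR (1 IMPLIES 1)) XOR NOT 1) -> 1
  row 2 [00010]: (((0 OR 0) XOR (0 IMPLIES 0)) XOR NOT 0) -> 0
  row 3 [00011]: (((0 OR 0) XOR (1 IMPLIES 1)) XOR NOT 1) -> 1
  row 4 [00100]: (((0 OR 1) XOR (0 IMPLIES 0)) XOR NOT 0) -> 1
  row 5 [00101]: (((0 OR 1) XOR (1 IMPLIES 1)) XOR NOT 1) -> 0
  row 6 [00110]: (((0 OR 1) XOR (0 IMPLIES 0)) XOR NOT 0) -> 1
  row 7 [00111]: (((0 OR 1) XOR (1 IMPLIES 1)) XOR NOT 1) -> 0
  row 8 [01000]: (((0 OR 0) XOR (0 IMPLIES 0)) XOR NOT 0) -> 0
  row 9 [01001]: (((0 OR 0) XOR (1 IMPLIES 1)) XOR NOT 1) -> 1
  row 10 [01010]: (((0 OR 0) XOR (0 IMPLIES 0)) XOR NOT 0) -> 0
  row 11 [01011]: (((0 OR 0) XOR (1 IMPLIES 1)) XOR NOT 1) -> 1
  row 12 [01100]: (((0 OR 1) XOR (0 IMPLIES 0)) XOR NOT 0) -> 1
  row 13 [01101]: (((0 OR 1) XOR (1 IMPLIES 1)) XOR NOT 1) -> 0
  row 14 [01110]: (((0 OR 1) XOR (0 IMPLIES 0)) XOR NOT 0) -> 1
  row 15 [01111]: (((0 OR 1) XOR (1 IMPLIES 1)) XOR NOT 1) -> 0
  row 16 [10000]: (((1 OR 0) XOR (0 IMPLIES 0)) XOR NOT 0) -> 1
  row 17 [10001]: (((1 OR 0) XOR (1 IMPLIES 1)) XOR NOT 1) -> 0
  row 18 [10010]: (((1 OR 0) XOR (0 IMPLIES 0)) XOR NOT 0) -> 1
  row 19 [10011]: (((1 OR 0) XOR (1 IMPLIES 1)) XOR NOT 1) -> 0
  row 20 [10100]: (((1 OR 1) XOR (0 IMPLIES 0)) XOR NOT 0) -> 1
  row 21 [10101]: (((1 OR 1) XOR (1 IMPLIES 1)) XOR NOT 1) -> 0
  row 22 [10110]: (((1 OR 1) XOR (0 IMPLIES 0)) XOR NOT 0) -> 1
  row 23 [10111]: (((1 OR 1) XOR (1 IMPLIES 1)) XOR NOT 1) -> 0
  row 24 [11000]: (((1 OR 0) XOR (0 IMPLIES 0)) XOR NOT 0) -> 1
  row 25 [11001]: (((1 OR 0) XOR (1 IMPLIES 1)) XOR NOT 1) -> 0
  row 26 [11010]: (((1 OR 0) XOR (0 IMPLIES 0)) XOR NOT 0) -> 1
  row 27 [11011]: (((1 OR 0) XOR (1 IMPLIES 1)) XOR NOT 1) -> 0
  row 28 [11100]: (((1 OR 1) XOR (0 IMPLIES 0)) XOR NOT 0) -> 1
  row 29 [11101]: (((1 OR 1) XOR (1 IMPLIES 1)) XOR NOT 1) -> 0
  row 30 [11110]: (((1 OR 1) XOR (0 IMPLIES 0)) XOR NOT 0) -> 1
  row 31 [11111]: (((1 OR 1) XOR (1 IMPLIES 1)) XOR NOT 1) -> 0
Full result column, 4 rows per line (a,b,c fixed per line; d,e runs 00..11 left to right):
  rows 0-3 [a,b,c=000]: 0101  = hex 5
  rows 4-7 [a,b,c=001]: 1010  = hex A
  rows 8-11 [a,b,c=010]: 0101  = hex 5
  rows 12-15 [a,b,c=011]: 1010  = hex A
  rows 16-19 [a,b,c=100]: 1010  = hex A
  rows 20-23 [a,b,c=101]: 1010  = hex A
  rows 24-27 [a,b,c=110]: 1010  = hex A
  rows 28-31 [a,b,c=111]: 1010  = hex A
Output column (row 0 .. row 31) = 01011010010110101010101010101010
Output column grouped in 4s = 0101 1010 0101 1010 1010 1010 1010 1010 = 0x5A5AAAAA
Convert to decimal digit by digit (value = value*16 + digit):
  5 -> 5
  5*16 + 10 (A) = 90
  90*16 + 5 = 1445
  1445*16 + 10 (A) = 23130
  23130*16 + 10 (A) = 370090
  370090*16 + 10 (A) = 5921450
  5921450*16 + 10 (A) = 94743210
  94743210*16 + 10 (A) = 1515891370
Decimal = 1515891370

1515891370


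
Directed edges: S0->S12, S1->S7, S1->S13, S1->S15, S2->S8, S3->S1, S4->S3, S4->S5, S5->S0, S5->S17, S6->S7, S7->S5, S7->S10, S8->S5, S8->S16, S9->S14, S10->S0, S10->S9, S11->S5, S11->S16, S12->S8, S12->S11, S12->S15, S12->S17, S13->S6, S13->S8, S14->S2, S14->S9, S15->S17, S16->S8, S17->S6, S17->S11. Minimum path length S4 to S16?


BFS layer-by-layer from S4:
  dist 0: {S4}
  dist 1: {S3, S5}
  dist 2: {S0, S1, S17}
  dist 3: {S6, S7, S11, S12, S13, S15}
  dist 4: {S8, S10, S16}
  -> S16 reached at distance 4
Shortest path length = 4

4


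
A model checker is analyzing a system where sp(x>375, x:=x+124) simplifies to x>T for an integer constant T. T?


Formula: sp(P, x:=E) = exists old_x. (x = E[old_x/x]) AND P[old_x/x] (old_x is the value of x before the assignment; eliminate old_x by solving x = E[old_x/x] for old_x)
Step 1: Precondition P: x>375, i.e. old_x > 375
Step 2: Assignment gives x = old_x + 124, so old_x = x - 124
Step 3: Substitute into P: x - 124 > 375
Step 4: Simplify: x > 375+124 = 499

499


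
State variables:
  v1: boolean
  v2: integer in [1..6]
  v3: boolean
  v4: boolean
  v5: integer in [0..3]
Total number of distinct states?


State space = product of domain sizes of all variables.
Domain sizes:
  v1 (boolean): 2
  v2 (integer in [1..6]): 6
  v3 (boolean): 2
  v4 (boolean): 2
  v5 (integer in [0..3]): 4
Product = 2 * 6 * 2 * 2 * 4 = 192

192


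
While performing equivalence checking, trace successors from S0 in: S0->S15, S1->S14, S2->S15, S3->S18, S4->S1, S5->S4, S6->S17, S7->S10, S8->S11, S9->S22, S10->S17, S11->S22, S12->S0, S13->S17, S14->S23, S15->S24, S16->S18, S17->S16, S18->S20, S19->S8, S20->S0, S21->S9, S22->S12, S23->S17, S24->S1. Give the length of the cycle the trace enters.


Trace from S0 until a state repeats:
  S0 -> S15 -> S24 -> S1 -> S14 -> S23 -> S17 -> S16 -> S18 -> S20 -> S0
S0 first seen at step 0, revisited at step 10.
Cycle length = 10 - 0 = 10

10


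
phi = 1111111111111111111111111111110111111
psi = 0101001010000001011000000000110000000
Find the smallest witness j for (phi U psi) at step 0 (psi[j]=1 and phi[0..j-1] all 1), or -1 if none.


(phi U psi) at 0: need smallest j with psi[j]=1 and phi[i]=1 for all i in [0,j).
Scan from step 0:
  step 0: phi=1, psi=0 -> continue
  step 1: psi=1 and phi held for [0,1) -> witness found
Witness step = 1

1


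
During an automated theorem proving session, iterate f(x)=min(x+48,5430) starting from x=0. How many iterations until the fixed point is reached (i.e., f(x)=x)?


Step 1: x=0, cap=5430, increment=48
Step 2: x grows by 48 each step until capped at 5430; fixed point is x=5430
Step 3: iterations = ceil(5430/48) = 114

114


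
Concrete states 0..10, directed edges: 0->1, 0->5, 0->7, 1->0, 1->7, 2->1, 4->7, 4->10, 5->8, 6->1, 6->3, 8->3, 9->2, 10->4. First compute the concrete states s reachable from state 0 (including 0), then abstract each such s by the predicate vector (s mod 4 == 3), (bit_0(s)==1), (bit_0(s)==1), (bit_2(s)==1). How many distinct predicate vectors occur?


BFS from 0:
Concrete reachable: {0, 1, 3, 5, 7, 8}
Abstract via predicates (s mod 4 == 3), (bit_0(s)==1), (bit_0(s)==1), (bit_2(s)==1):
  (0,0,0,0) <- {0, 8}
  (0,1,1,0) <- {1}
  (0,1,1,1) <- {5}
  (1,1,1,0) <- {3}
  (1,1,1,1) <- {7}
Distinct abstract states = 5

5


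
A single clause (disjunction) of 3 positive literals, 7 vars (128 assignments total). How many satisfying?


Step 1: Total=2^7=128
Step 2: Unsat when all 3 false: 2^4=16
Step 3: Sat=128-16=112

112


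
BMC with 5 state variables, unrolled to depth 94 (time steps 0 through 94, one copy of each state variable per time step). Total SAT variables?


BMC unrolls to depth k, creating one copy of each state var for steps 0..k.
Step count = 94 + 1 = 95 (steps 0 through 94)
Vars per step = 5
Total = 5 * 95 = 475

475


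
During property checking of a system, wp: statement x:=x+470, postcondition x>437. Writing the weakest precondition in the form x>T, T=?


Formula: wp(x:=E, P) = P[E/x] (substitute E for x in postcondition)
Step 1: Postcondition: x>437
Step 2: Substitute x+470 for x: x+470>437
Step 3: Solve for x: x > 437-470 = -33

-33


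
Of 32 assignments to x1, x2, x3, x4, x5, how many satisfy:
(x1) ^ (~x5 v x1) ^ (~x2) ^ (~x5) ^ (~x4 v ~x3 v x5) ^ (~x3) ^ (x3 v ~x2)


CNF with 7 clauses over 5 vars (32 assignments).
An assignment satisfies CNF iff every clause has >=1 true literal.
Check each row (bits = x1,x2,x3,x4,x5; clause T/F shown):
  row 0 [00000]: clauses=FTTTTTT -> 0
  row 1 [00001]: clauses=FFTFTTT -> 0
  row 2 [00010]: clauses=FTTTTTT -> 0
  row 3 [00011]: clauses=FFTFTTT -> 0
  row 4 [00100]: clauses=FTTTTFT -> 0
  row 5 [00101]: clauses=FFTFTFT -> 0
  row 6 [00110]: clauses=FTTTFFT -> 0
  row 7 [00111]: clauses=FFTFTFT -> 0
  row 8 [01000]: clauses=FTFTTTF -> 0
  row 9 [01001]: clauses=FFFFTTF -> 0
  row 10 [01010]: clauses=FTFTTTF -> 0
  row 11 [01011]: clauses=FFFFTTF -> 0
  row 12 [01100]: clauses=FTFTTFT -> 0
  row 13 [01101]: clauses=FFFFTFT -> 0
  row 14 [01110]: clauses=FTFTFFT -> 0
  row 15 [01111]: clauses=FFFFTFT -> 0
  row 16 [10000]: clauses=TTTTTTT -> 1
  row 17 [10001]: clauses=TTTFTTT -> 0
  row 18 [10010]: clauses=TTTTTTT -> 1
  row 19 [10011]: clauses=TTTFTTT -> 0
  row 20 [10100]: clauses=TTTTTFT -> 0
  row 21 [10101]: clauses=TTTFTFT -> 0
  row 22 [10110]: clauses=TTTTFFT -> 0
  row 23 [10111]: clauses=TTTFTFT -> 0
  row 24 [11000]: clauses=TTFTTTF -> 0
  row 25 [11001]: clauses=TTFFTTF -> 0
  row 26 [11010]: clauses=TTFTTTF -> 0
  row 27 [11011]: clauses=TTFFTTF -> 0
  row 28 [11100]: clauses=TTFTTFT -> 0
  row 29 [11101]: clauses=TTFFTFT -> 0
  row 30 [11110]: clauses=TTFTFFT -> 0
  row 31 [11111]: clauses=TTFFTFT -> 0
Full result column, 8 rows per line (x1,x2 fixed per line; x3,x4,x5 runs 000..111 left to right):
  rows 0-7 [x1,x2=00]: 00000000  (ones: 0)
  rows 8-15 [x1,x2=01]: 00000000  (ones: 0)
  rows 16-23 [x1,x2=10]: 10100000  (ones: 2)
  rows 24-31 [x1,x2=11]: 00000000  (ones: 0)
Satisfying assignments = 0+0+2+0 = 2

2


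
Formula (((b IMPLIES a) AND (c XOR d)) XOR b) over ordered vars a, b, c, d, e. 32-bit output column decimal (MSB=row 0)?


Formula: (((b IMPLIES a) AND (c XOR d)) XOR b) over a, b, c, d, e (32 rows)
Evaluate each row (bits = a,b,c,d,e, MSB first):
  row 0 [00000]: (((0 IMPLIES 0) AND (0 XOR 0)) XOR 0) -> 0
  row 1 [00001]: (((0 IMPLIES 0) AND (0 XOR 0)) XOR 0) -> 0
  row 2 [00010]: (((0 IMPLIES 0) AND (0 XOR 1)) XOR 0) -> 1
  row 3 [00011]: (((0 IMPLIES 0) AND (0 XOR 1)) XOR 0) -> 1
  row 4 [00100]: (((0 IMPLIES 0) AND (1 XOR 0)) XOR 0) -> 1
  row 5 [00101]: (((0 IMPLIES 0) AND (1 XOR 0)) XOR 0) -> 1
  row 6 [00110]: (((0 IMPLIES 0) AND (1 XOR 1)) XOR 0) -> 0
  row 7 [00111]: (((0 IMPLIES 0) AND (1 XOR 1)) XOR 0) -> 0
  row 8 [01000]: (((1 IMPLIES 0) AND (0 XOR 0)) XOR 1) -> 1
  row 9 [01001]: (((1 IMPLIES 0) AND (0 XOR 0)) XOR 1) -> 1
  row 10 [01010]: (((1 IMPLIES 0) AND (0 XOR 1)) XOR 1) -> 1
  row 11 [01011]: (((1 IMPLIES 0) AND (0 XOR 1)) XOR 1) -> 1
  row 12 [01100]: (((1 IMPLIES 0) AND (1 XOR 0)) XOR 1) -> 1
  row 13 [01101]: (((1 IMPLIES 0) AND (1 XOR 0)) XOR 1) -> 1
  row 14 [01110]: (((1 IMPLIES 0) AND (1 XOR 1)) XOR 1) -> 1
  row 15 [01111]: (((1 IMPLIES 0) AND (1 XOR 1)) XOR 1) -> 1
  row 16 [10000]: (((0 IMPLIES 1) AND (0 XOR 0)) XOR 0) -> 0
  row 17 [10001]: (((0 IMPLIES 1) AND (0 XOR 0)) XOR 0) -> 0
  row 18 [10010]: (((0 IMPLIES 1) AND (0 XOR 1)) XOR 0) -> 1
  row 19 [10011]: (((0 IMPLIES 1) AND (0 XOR 1)) XOR 0) -> 1
  row 20 [10100]: (((0 IMPLIES 1) AND (1 XOR 0)) XOR 0) -> 1
  row 21 [10101]: (((0 IMPLIES 1) AND (1 XOR 0)) XOR 0) -> 1
  row 22 [10110]: (((0 IMPLIES 1) AND (1 XOR 1)) XOR 0) -> 0
  row 23 [10111]: (((0 IMPLIES 1) AND (1 XOR 1)) XOR 0) -> 0
  row 24 [11000]: (((1 IMPLIES 1) AND (0 XOR 0)) XOR 1) -> 1
  row 25 [11001]: (((1 IMPLIES 1) AND (0 XOR 0)) XOR 1) -> 1
  row 26 [11010]: (((1 IMPLIES 1) AND (0 XOR 1)) XOR 1) -> 0
  row 27 [11011]: (((1 IMPLIES 1) AND (0 XOR 1)) XOR 1) -> 0
  row 28 [11100]: (((1 IMPLIES 1) AND (1 XOR 0)) XOR 1) -> 0
  row 29 [11101]: (((1 IMPLIES 1) AND (1 XOR 0)) XOR 1) -> 0
  row 30 [11110]: (((1 IMPLIES 1) AND (1 XOR 1)) XOR 1) -> 1
  row 31 [11111]: (((1 IMPLIES 1) AND (1 XOR 1)) XOR 1) -> 1
Full result column, 4 rows per line (a,b,c fixed per line; d,e runs 00..11 left to right):
  rows 0-3 [a,b,c=000]: 0011  = hex 3
  rows 4-7 [a,b,c=001]: 1100  = hex C
  rows 8-11 [a,b,c=010]: 1111  = hex F
  rows 12-15 [a,b,c=011]: 1111  = hex F
  rows 16-19 [a,b,c=100]: 0011  = hex 3
  rows 20-23 [a,b,c=101]: 1100  = hex C
  rows 24-27 [a,b,c=110]: 1100  = hex C
  rows 28-31 [a,b,c=111]: 0011  = hex 3
Output column (row 0 .. row 31) = 00111100111111110011110011000011
Output column grouped in 4s = 0011 1100 1111 1111 0011 1100 1100 0011 = 0x3CFF3CC3
Convert to decimal digit by digit (value = value*16 + digit):
  3 -> 3
  3*16 + 12 (C) = 60
  60*16 + 15 (F) = 975
  975*16 + 15 (F) = 15615
  15615*16 + 3 = 249843
  249843*16 + 12 (C) = 3997500
  3997500*16 + 12 (C) = 63960012
  63960012*16 + 3 = 1023360195
Decimal = 1023360195

1023360195


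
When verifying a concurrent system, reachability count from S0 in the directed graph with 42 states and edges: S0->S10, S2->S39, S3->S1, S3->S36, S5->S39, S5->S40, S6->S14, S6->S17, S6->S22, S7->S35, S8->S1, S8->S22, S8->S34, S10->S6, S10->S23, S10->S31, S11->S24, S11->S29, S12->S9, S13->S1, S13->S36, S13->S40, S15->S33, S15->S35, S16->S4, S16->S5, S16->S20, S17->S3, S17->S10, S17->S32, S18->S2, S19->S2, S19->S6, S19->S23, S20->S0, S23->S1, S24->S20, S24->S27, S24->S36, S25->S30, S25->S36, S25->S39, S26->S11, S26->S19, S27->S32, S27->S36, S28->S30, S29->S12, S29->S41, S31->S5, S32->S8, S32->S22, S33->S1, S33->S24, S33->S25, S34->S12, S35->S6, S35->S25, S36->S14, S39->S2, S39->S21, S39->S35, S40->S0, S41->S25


BFS from S0:
  layer 0: {S0}
  layer 1: {S10}
  layer 2: {S6, S23, S31}
  layer 3: {S1, S5, S14, S17, S22}
  layer 4: {S3, S32, S39, S40}
  layer 5: {S2, S8, S21, S35, S36}
  layer 6: {S25, S34}
  layer 7: {S12, S30}
  layer 8: {S9}
Reachable set: {S0, S1, S2, S3, S5, S6, S8, S9, S10, S12, S14, S17, S21, S22, S23, S25, S30, S31, S32, S34, S35, S36, S39, S40}
Count = 24

24


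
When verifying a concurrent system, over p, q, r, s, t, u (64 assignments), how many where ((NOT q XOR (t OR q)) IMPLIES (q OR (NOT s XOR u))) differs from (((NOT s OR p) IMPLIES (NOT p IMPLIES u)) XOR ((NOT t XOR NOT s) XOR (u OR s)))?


F1 = ((NOT q XOR (t OR q)) IMPLIES (q OR (NOT s XOR u)))
F2 = (((NOT s OR p) IMPLIES (NOT p IMPLIES u)) XOR ((NOT t XOR NOT s) XOR (u OR s)))
Evaluate both on each of 64 rows (bits = p,q,r,s,t,u):
  row 0 [000000]: F1=1 F2=0 (differ) -> 1
  row 1 [000001]: F1=0 F2=0 -> 0
  row 2 [000010]: F1=1 F2=1 -> 0
  row 3 [000011]: F1=1 F2=1 -> 0
  row 4 [000100]: F1=0 F2=1 (differ) -> 1
  (every remaining row is evaluated the same way; all 64 results are listed next)
Full result column, 8 rows per line (p,q,r fixed per line; s,t,u runs 000..111 left to right):
  rows 0-7 [p,q,r=000]: 10001011  (ones: 4)
  rows 8-15 [p,q,r=001]: 10001011  (ones: 4)
  rows 16-23 [p,q,r=010]: 11000011  (ones: 4)
  rows 24-31 [p,q,r=011]: 11000011  (ones: 4)
  rows 32-39 [p,q,r=100]: 00101011  (ones: 4)
  rows 40-47 [p,q,r=101]: 00101011  (ones: 4)
  rows 48-55 [p,q,r=110]: 01100011  (ones: 4)
  rows 56-63 [p,q,r=111]: 01100011  (ones: 4)
Disagreements = 4+4+4+4+4+4+4+4 = 32

32


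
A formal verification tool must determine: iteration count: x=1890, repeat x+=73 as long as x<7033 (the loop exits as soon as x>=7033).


Step 1: x goes from 1890 toward 7033 by 73; the body runs while x<7033, so iterations = ceil((bound-start)/step)
Step 2: Distance=5143
Step 3: ceil(5143/73)=71

71


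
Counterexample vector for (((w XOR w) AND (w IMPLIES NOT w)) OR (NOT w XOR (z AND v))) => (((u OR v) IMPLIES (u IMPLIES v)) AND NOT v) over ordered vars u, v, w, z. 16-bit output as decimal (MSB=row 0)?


F1 = (((w XOR w) AND (w IMPLIES NOT w)) OR (NOT w XOR (z AND v)))
F2 = (((u OR v) IMPLIES (u IMPLIES v)) AND NOT v)
Counterexample to F1=>F2 is where F1=1 and F2=0.
Evaluate each row (bits = u,v,w,z, MSB first):
  row 0 [0000]: F1=1 F2=1 -> F1&~F2 -> 0
  row 1 [0001]: F1=1 F2=1 -> F1&~F2 -> 0
  row 2 [0010]: F1=0 F2=1 -> F1&~F2 -> 0
  row 3 [0011]: F1=0 F2=1 -> F1&~F2 -> 0
  row 4 [0100]: F1=1 F2=0 -> F1&~F2 -> 1
  row 5 [0101]: F1=0 F2=0 -> F1&~F2 -> 0
  row 6 [0110]: F1=0 F2=0 -> F1&~F2 -> 0
  row 7 [0111]: F1=1 F2=0 -> F1&~F2 -> 1
  row 8 [1000]: F1=1 F2=0 -> F1&~F2 -> 1
  row 9 [1001]: F1=1 F2=0 -> F1&~F2 -> 1
  row 10 [1010]: F1=0 F2=0 -> F1&~F2 -> 0
  row 11 [1011]: F1=0 F2=0 -> F1&~F2 -> 0
  row 12 [1100]: F1=1 F2=0 -> F1&~F2 -> 1
  row 13 [1101]: F1=0 F2=0 -> F1&~F2 -> 0
  row 14 [1110]: F1=0 F2=0 -> F1&~F2 -> 0
  row 15 [1111]: F1=1 F2=0 -> F1&~F2 -> 1
Full result column, 4 rows per line (u,v fixed per line; w,z runs 00..11 left to right):
  rows 0-3 [u,v=00]: 0000  = hex 0
  rows 4-7 [u,v=01]: 1001  = hex 9
  rows 8-11 [u,v=10]: 1100  = hex C
  rows 12-15 [u,v=11]: 1001  = hex 9
Counterexample vector (row 0 .. row 15) = 0000100111001001
Output column grouped in 4s = 0000 1001 1100 1001 = 0x09C9
Convert to decimal digit by digit (value = value*16 + digit):
  0 -> 0
  0*16 + 9 = 9
  9*16 + 12 (C) = 156
  156*16 + 9 = 2505
Decimal = 2505

2505


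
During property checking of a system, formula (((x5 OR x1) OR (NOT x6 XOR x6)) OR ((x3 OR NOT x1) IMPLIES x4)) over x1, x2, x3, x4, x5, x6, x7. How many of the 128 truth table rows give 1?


Formula: (((x5 OR x1) OR (NOT x6 XOR x6)) OR ((x3 OR NOT x1) IMPLIES x4)) over 7 vars (128 rows)
Evaluate each row (x1, x2, x3, x4, x5, x6, x7 as bits, MSB first):
  row 0 [0000000]: (((0 OR 0) OR (NOT 0 XOR 0)) OR ((0 OR NOT 0) IMPLIES 0)) -> 1
  row 1 [0000001]: (((0 OR 0) OR (NOT 0 XOR 0)) OR ((0 OR NOT 0) IMPLIES 0)) -> 1
  row 2 [0000010]: (((0 OR 0) OR (NOT 1 XOR 1)) OR ((0 OR NOT 0) IMPLIES 0)) -> 1
  row 3 [0000011]: (((0 OR 0) OR (NOT 1 XOR 1)) OR ((0 OR NOT 0) IMPLIES 0)) -> 1
  row 4 [0000100]: (((1 OR 0) OR (NOT 0 XOR 0)) OR ((0 OR NOT 0) IMPLIES 0)) -> 1
  (every remaining row is evaluated the same way; all 128 results are listed next)
Full result column, 8 rows per line (x1,x2,x3,x4 fixed per line; x5,x6,x7 runs 000..111 left to right):
  rows 0-7 [x1,x2,x3,x4=0000]: 11111111  (ones: 8)
  rows 8-15 [x1,x2,x3,x4=0001]: 11111111  (ones: 8)
  rows 16-23 [x1,x2,x3,x4=0010]: 11111111  (ones: 8)
  rows 24-31 [x1,x2,x3,x4=0011]: 11111111  (ones: 8)
  rows 32-39 [x1,x2,x3,x4=0100]: 11111111  (ones: 8)
  rows 40-47 [x1,x2,x3,x4=0101]: 11111111  (ones: 8)
  rows 48-55 [x1,x2,x3,x4=0110]: 11111111  (ones: 8)
  rows 56-63 [x1,x2,x3,x4=0111]: 11111111  (ones: 8)
  rows 64-71 [x1,x2,x3,x4=1000]: 11111111  (ones: 8)
  rows 72-79 [x1,x2,x3,x4=1001]: 11111111  (ones: 8)
  rows 80-87 [x1,x2,x3,x4=1010]: 11111111  (ones: 8)
  rows 88-95 [x1,x2,x3,x4=1011]: 11111111  (ones: 8)
  rows 96-103 [x1,x2,x3,x4=1100]: 11111111  (ones: 8)
  rows 104-111 [x1,x2,x3,x4=1101]: 11111111  (ones: 8)
  rows 112-119 [x1,x2,x3,x4=1110]: 11111111  (ones: 8)
  rows 120-127 [x1,x2,x3,x4=1111]: 11111111  (ones: 8)
Count of 1-rows = 8+8+8+8+8+8+8+8+8+8+8+8+8+8+8+8 = 128

128


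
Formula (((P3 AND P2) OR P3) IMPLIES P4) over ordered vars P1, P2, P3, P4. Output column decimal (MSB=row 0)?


Formula: (((P3 AND P2) OR P3) IMPLIES P4) over P1, P2, P3, P4 (16 rows)
Evaluate each row (bits = P1,P2,P3,P4, MSB first):
  row 0 [0000]: (((0 AND 0) OR 0) IMPLIES 0) -> 1
  row 1 [0001]: (((0 AND 0) OR 0) IMPLIES 1) -> 1
  row 2 [0010]: (((1 AND 0) OR 1) IMPLIES 0) -> 0
  row 3 [0011]: (((1 AND 0) OR 1) IMPLIES 1) -> 1
  row 4 [0100]: (((0 AND 1) OR 0) IMPLIES 0) -> 1
  row 5 [0101]: (((0 AND 1) OR 0) IMPLIES 1) -> 1
  row 6 [0110]: (((1 AND 1) OR 1) IMPLIES 0) -> 0
  row 7 [0111]: (((1 AND 1) OR 1) IMPLIES 1) -> 1
  row 8 [1000]: (((0 AND 0) OR 0) IMPLIES 0) -> 1
  row 9 [1001]: (((0 AND 0) OR 0) IMPLIES 1) -> 1
  row 10 [1010]: (((1 AND 0) OR 1) IMPLIES 0) -> 0
  row 11 [1011]: (((1 AND 0) OR 1) IMPLIES 1) -> 1
  row 12 [1100]: (((0 AND 1) OR 0) IMPLIES 0) -> 1
  row 13 [1101]: (((0 AND 1) OR 0) IMPLIES 1) -> 1
  row 14 [1110]: (((1 AND 1) OR 1) IMPLIES 0) -> 0
  row 15 [1111]: (((1 AND 1) OR 1) IMPLIES 1) -> 1
Full result column, 4 rows per line (P1,P2 fixed per line; P3,P4 runs 00..11 left to right):
  rows 0-3 [P1,P2=00]: 1101  = hex D
  rows 4-7 [P1,P2=01]: 1101  = hex D
  rows 8-11 [P1,P2=10]: 1101  = hex D
  rows 12-15 [P1,P2=11]: 1101  = hex D
Output column (row 0 .. row 15) = 1101110111011101
Output column grouped in 4s = 1101 1101 1101 1101 = 0xDDDD
Convert to decimal digit by digit (value = value*16 + digit):
  D -> 13
  13*16 + 13 (D) = 221
  221*16 + 13 (D) = 3549
  3549*16 + 13 (D) = 56797
Decimal = 56797

56797


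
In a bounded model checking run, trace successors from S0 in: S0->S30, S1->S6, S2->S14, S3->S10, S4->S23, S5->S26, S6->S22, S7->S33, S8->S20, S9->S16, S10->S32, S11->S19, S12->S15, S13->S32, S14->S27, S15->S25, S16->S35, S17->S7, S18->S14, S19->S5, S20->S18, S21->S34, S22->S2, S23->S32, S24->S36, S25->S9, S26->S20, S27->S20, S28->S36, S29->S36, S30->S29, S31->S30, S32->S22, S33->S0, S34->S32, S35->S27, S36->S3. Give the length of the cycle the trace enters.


Trace from S0 until a state repeats:
  S0 -> S30 -> S29 -> S36 -> S3 -> S10 -> S32 -> S22 -> S2 -> S14 -> S27 -> S20 -> S18 -> S14
S14 first seen at step 9, revisited at step 13.
Cycle length = 13 - 9 = 4

4


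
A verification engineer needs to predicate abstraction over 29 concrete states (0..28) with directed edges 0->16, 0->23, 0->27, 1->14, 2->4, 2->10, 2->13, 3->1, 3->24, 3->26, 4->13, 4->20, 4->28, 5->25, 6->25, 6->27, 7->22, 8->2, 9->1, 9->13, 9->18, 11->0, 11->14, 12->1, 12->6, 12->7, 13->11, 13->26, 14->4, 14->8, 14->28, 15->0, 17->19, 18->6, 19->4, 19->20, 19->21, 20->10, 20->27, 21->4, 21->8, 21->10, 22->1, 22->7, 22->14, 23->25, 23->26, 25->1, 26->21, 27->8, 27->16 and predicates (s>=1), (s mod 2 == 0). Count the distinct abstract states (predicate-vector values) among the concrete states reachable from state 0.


BFS from 0:
Concrete reachable: {0, 1, 2, 4, 8, 10, 11, 13, 14, 16, 20, 21, 23, 25, 26, 27, 28}
Abstract via predicates (s>=1), (s mod 2 == 0):
  (0,1) <- {0}
  (1,0) <- {1, 11, 13, 21, 23, 25, 27}
  (1,1) <- {2, 4, 8, 10, 14, 16, 20, 26, 28}
Distinct abstract states = 3

3


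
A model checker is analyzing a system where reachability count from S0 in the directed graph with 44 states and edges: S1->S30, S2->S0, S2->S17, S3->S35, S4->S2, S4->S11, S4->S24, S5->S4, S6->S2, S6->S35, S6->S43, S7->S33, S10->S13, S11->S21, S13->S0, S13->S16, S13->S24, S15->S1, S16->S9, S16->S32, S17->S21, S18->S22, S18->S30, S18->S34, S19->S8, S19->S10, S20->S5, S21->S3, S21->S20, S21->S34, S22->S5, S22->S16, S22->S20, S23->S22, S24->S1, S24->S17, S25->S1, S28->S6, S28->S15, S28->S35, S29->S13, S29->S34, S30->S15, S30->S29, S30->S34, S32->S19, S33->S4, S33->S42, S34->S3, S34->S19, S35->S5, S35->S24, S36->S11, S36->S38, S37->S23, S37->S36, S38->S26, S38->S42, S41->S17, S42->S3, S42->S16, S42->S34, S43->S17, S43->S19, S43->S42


BFS from S0:
  layer 0: {S0}
Reachable set: {S0}
Count = 1

1


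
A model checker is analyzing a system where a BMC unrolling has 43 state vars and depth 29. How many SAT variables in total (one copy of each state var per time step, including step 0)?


BMC unrolls to depth k, creating one copy of each state var for steps 0..k.
Step count = 29 + 1 = 30 (steps 0 through 29)
Vars per step = 43
Total = 43 * 30 = 1290

1290


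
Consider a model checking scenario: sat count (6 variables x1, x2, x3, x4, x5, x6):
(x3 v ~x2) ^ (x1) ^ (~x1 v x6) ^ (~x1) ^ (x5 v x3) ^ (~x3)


CNF with 6 clauses over 6 vars (64 assignments).
An assignment satisfies CNF iff every clause has >=1 true literal.
Check each row (bits = x1,x2,x3,x4,x5,x6; clause T/F shown):
  row 0 [000000]: clauses=TFTTFT -> 0
  row 1 [000001]: clauses=TFTTFT -> 0
  row 2 [000010]: clauses=TFTTTT -> 0
  row 3 [000011]: clauses=TFTTTT -> 0
  row 4 [000100]: clauses=TFTTFT -> 0
  (every remaining row is evaluated the same way; all 64 results are listed next)
Full result column, 8 rows per line (x1,x2,x3 fixed per line; x4,x5,x6 runs 000..111 left to right):
  rows 0-7 [x1,x2,x3=000]: 00000000  (ones: 0)
  rows 8-15 [x1,x2,x3=001]: 00000000  (ones: 0)
  rows 16-23 [x1,x2,x3=010]: 00000000  (ones: 0)
  rows 24-31 [x1,x2,x3=011]: 00000000  (ones: 0)
  rows 32-39 [x1,x2,x3=100]: 00000000  (ones: 0)
  rows 40-47 [x1,x2,x3=101]: 00000000  (ones: 0)
  rows 48-55 [x1,x2,x3=110]: 00000000  (ones: 0)
  rows 56-63 [x1,x2,x3=111]: 00000000  (ones: 0)
Satisfying assignments = 0+0+0+0+0+0+0+0 = 0

0


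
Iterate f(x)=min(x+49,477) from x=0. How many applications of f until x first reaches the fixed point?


Step 1: x=0, cap=477, increment=49
Step 2: x grows by 49 each step until capped at 477; fixed point is x=477
Step 3: iterations = ceil(477/49) = 10

10


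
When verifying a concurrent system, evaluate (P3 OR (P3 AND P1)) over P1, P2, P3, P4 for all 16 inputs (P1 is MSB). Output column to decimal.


Formula: (P3 OR (P3 AND P1)) over P1, P2, P3, P4 (16 rows)
Evaluate each row (bits = P1,P2,P3,P4, MSB first):
  row 0 [0000]: (0 OR (0 AND 0)) -> 0
  row 1 [0001]: (0 OR (0 AND 0)) -> 0
  row 2 [0010]: (1 OR (1 AND 0)) -> 1
  row 3 [0011]: (1 OR (1 AND 0)) -> 1
  row 4 [0100]: (0 OR (0 AND 0)) -> 0
  row 5 [0101]: (0 OR (0 AND 0)) -> 0
  row 6 [0110]: (1 OR (1 AND 0)) -> 1
  row 7 [0111]: (1 OR (1 AND 0)) -> 1
  row 8 [1000]: (0 OR (0 AND 1)) -> 0
  row 9 [1001]: (0 OR (0 AND 1)) -> 0
  row 10 [1010]: (1 OR (1 AND 1)) -> 1
  row 11 [1011]: (1 OR (1 AND 1)) -> 1
  row 12 [1100]: (0 OR (0 AND 1)) -> 0
  row 13 [1101]: (0 OR (0 AND 1)) -> 0
  row 14 [1110]: (1 OR (1 AND 1)) -> 1
  row 15 [1111]: (1 OR (1 AND 1)) -> 1
Full result column, 4 rows per line (P1,P2 fixed per line; P3,P4 runs 00..11 left to right):
  rows 0-3 [P1,P2=00]: 0011  = hex 3
  rows 4-7 [P1,P2=01]: 0011  = hex 3
  rows 8-11 [P1,P2=10]: 0011  = hex 3
  rows 12-15 [P1,P2=11]: 0011  = hex 3
Output column (row 0 .. row 15) = 0011001100110011
Output column grouped in 4s = 0011 0011 0011 0011 = 0x3333
Convert to decimal digit by digit (value = value*16 + digit):
  3 -> 3
  3*16 + 3 = 51
  51*16 + 3 = 819
  819*16 + 3 = 13107
Decimal = 13107

13107


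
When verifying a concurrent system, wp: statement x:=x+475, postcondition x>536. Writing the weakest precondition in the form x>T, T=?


Formula: wp(x:=E, P) = P[E/x] (substitute E for x in postcondition)
Step 1: Postcondition: x>536
Step 2: Substitute x+475 for x: x+475>536
Step 3: Solve for x: x > 536-475 = 61

61


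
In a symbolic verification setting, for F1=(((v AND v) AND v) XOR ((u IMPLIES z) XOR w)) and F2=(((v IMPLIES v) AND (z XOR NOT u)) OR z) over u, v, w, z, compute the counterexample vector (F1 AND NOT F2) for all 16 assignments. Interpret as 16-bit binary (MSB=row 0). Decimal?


F1 = (((v AND v) AND v) XOR ((u IMPLIES z) XOR w))
F2 = (((v IMPLIES v) AND (z XOR NOT u)) OR z)
Counterexample to F1=>F2 is where F1=1 and F2=0.
Evaluate each row (bits = u,v,w,z, MSB first):
  row 0 [0000]: F1=1 F2=1 -> F1&~F2 -> 0
  row 1 [0001]: F1=1 F2=1 -> F1&~F2 -> 0
  row 2 [0010]: F1=0 F2=1 -> F1&~F2 -> 0
  row 3 [0011]: F1=0 F2=1 -> F1&~F2 -> 0
  row 4 [0100]: F1=0 F2=1 -> F1&~F2 -> 0
  row 5 [0101]: F1=0 F2=1 -> F1&~F2 -> 0
  row 6 [0110]: F1=1 F2=1 -> F1&~F2 -> 0
  row 7 [0111]: F1=1 F2=1 -> F1&~F2 -> 0
  row 8 [1000]: F1=0 F2=0 -> F1&~F2 -> 0
  row 9 [1001]: F1=1 F2=1 -> F1&~F2 -> 0
  row 10 [1010]: F1=1 F2=0 -> F1&~F2 -> 1
  row 11 [1011]: F1=0 F2=1 -> F1&~F2 -> 0
  row 12 [1100]: F1=1 F2=0 -> F1&~F2 -> 1
  row 13 [1101]: F1=0 F2=1 -> F1&~F2 -> 0
  row 14 [1110]: F1=0 F2=0 -> F1&~F2 -> 0
  row 15 [1111]: F1=1 F2=1 -> F1&~F2 -> 0
Full result column, 4 rows per line (u,v fixed per line; w,z runs 00..11 left to right):
  rows 0-3 [u,v=00]: 0000  = hex 0
  rows 4-7 [u,v=01]: 0000  = hex 0
  rows 8-11 [u,v=10]: 0010  = hex 2
  rows 12-15 [u,v=11]: 1000  = hex 8
Counterexample vector (row 0 .. row 15) = 0000000000101000
Output column grouped in 4s = 0000 0000 0010 1000 = 0x0028
Convert to decimal digit by digit (value = value*16 + digit):
  0 -> 0
  0*16 + 0 = 0
  0*16 + 2 = 2
  2*16 + 8 = 40
Decimal = 40

40


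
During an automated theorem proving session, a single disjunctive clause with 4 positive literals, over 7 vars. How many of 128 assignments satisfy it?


Step 1: Total=2^7=128
Step 2: Unsat when all 4 false: 2^3=8
Step 3: Sat=128-8=120

120


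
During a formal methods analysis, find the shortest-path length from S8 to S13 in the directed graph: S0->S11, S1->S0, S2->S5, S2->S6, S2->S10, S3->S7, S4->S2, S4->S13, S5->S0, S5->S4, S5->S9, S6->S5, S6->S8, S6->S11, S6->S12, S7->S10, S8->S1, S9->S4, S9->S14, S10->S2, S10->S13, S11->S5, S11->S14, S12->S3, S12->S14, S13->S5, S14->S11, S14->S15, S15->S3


BFS layer-by-layer from S8:
  dist 0: {S8}
  dist 1: {S1}
  dist 2: {S0}
  dist 3: {S11}
  dist 4: {S5, S14}
  dist 5: {S4, S9, S15}
  dist 6: {S2, S3, S13}
  -> S13 reached at distance 6
Shortest path length = 6

6


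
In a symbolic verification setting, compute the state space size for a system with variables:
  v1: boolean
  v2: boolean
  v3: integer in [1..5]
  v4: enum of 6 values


State space = product of domain sizes of all variables.
Domain sizes:
  v1 (boolean): 2
  v2 (boolean): 2
  v3 (integer in [1..5]): 5
  v4 (enum of 6 values): 6
Product = 2 * 2 * 5 * 6 = 120

120


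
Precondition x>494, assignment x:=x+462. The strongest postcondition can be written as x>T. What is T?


Formula: sp(P, x:=E) = exists old_x. (x = E[old_x/x]) AND P[old_x/x] (old_x is the value of x before the assignment; eliminate old_x by solving x = E[old_x/x] for old_x)
Step 1: Precondition P: x>494, i.e. old_x > 494
Step 2: Assignment gives x = old_x + 462, so old_x = x - 462
Step 3: Substitute into P: x - 462 > 494
Step 4: Simplify: x > 494+462 = 956

956


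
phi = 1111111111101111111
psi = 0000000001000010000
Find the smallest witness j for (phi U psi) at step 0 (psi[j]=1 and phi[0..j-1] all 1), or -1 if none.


(phi U psi) at 0: need smallest j with psi[j]=1 and phi[i]=1 for all i in [0,j).
Scan from step 0:
  step 0: phi=1, psi=0 -> continue
  step 1: phi=1, psi=0 -> continue
  step 2: phi=1, psi=0 -> continue
  step 3: phi=1, psi=0 -> continue
  step 9: psi=1 and phi held for [0,9) -> witness found
Witness step = 9

9


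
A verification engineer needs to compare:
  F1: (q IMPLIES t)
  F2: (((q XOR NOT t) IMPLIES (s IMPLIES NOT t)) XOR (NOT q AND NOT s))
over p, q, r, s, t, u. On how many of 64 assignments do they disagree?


F1 = (q IMPLIES t)
F2 = (((q XOR NOT t) IMPLIES (s IMPLIES NOT t)) XOR (NOT q AND NOT s))
Evaluate both on each of 64 rows (bits = p,q,r,s,t,u):
  row 0 [000000]: F1=1 F2=0 (differ) -> 1
  row 1 [000001]: F1=1 F2=0 (differ) -> 1
  row 2 [000010]: F1=1 F2=0 (differ) -> 1
  row 3 [000011]: F1=1 F2=0 (differ) -> 1
  row 4 [000100]: F1=1 F2=1 -> 0
  (every remaining row is evaluated the same way; all 64 results are listed next)
Full result column, 8 rows per line (p,q,r fixed per line; s,t,u runs 000..111 left to right):
  rows 0-7 [p,q,r=000]: 11110000  (ones: 4)
  rows 8-15 [p,q,r=001]: 11110000  (ones: 4)
  rows 16-23 [p,q,r=010]: 11001111  (ones: 6)
  rows 24-31 [p,q,r=011]: 11001111  (ones: 6)
  rows 32-39 [p,q,r=100]: 11110000  (ones: 4)
  rows 40-47 [p,q,r=101]: 11110000  (ones: 4)
  rows 48-55 [p,q,r=110]: 11001111  (ones: 6)
  rows 56-63 [p,q,r=111]: 11001111  (ones: 6)
Disagreements = 4+4+6+6+4+4+6+6 = 40

40
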